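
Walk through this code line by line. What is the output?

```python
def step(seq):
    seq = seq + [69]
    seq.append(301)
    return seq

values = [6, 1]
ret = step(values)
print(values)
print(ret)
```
[6, 1]
[6, 1, 69, 301]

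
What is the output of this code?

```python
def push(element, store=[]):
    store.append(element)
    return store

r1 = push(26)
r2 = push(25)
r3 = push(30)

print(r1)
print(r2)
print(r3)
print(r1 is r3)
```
[26, 25, 30]
[26, 25, 30]
[26, 25, 30]
True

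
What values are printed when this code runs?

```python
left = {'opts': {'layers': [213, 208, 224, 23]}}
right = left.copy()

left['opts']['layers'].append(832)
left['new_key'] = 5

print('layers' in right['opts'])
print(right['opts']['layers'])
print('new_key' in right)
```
True
[213, 208, 224, 23, 832]
False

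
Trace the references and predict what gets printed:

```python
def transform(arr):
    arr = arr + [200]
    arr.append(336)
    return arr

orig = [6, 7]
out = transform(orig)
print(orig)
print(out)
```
[6, 7]
[6, 7, 200, 336]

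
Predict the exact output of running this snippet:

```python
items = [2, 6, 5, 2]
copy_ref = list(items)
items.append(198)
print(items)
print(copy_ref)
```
[2, 6, 5, 2, 198]
[2, 6, 5, 2]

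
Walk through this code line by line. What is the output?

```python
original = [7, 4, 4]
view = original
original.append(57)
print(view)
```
[7, 4, 4, 57]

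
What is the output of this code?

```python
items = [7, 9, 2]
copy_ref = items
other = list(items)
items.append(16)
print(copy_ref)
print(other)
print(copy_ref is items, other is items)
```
[7, 9, 2, 16]
[7, 9, 2]
True False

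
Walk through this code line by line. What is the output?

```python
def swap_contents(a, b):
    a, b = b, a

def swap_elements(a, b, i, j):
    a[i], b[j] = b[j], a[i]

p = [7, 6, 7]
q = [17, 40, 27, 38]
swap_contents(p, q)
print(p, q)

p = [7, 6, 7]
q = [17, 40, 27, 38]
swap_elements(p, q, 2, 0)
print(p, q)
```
[7, 6, 7] [17, 40, 27, 38]
[7, 6, 17] [7, 40, 27, 38]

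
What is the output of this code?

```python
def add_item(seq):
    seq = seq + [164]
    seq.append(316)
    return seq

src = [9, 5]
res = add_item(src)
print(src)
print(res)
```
[9, 5]
[9, 5, 164, 316]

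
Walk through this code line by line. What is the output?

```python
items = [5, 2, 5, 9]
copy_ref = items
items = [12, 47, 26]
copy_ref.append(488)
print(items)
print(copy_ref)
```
[12, 47, 26]
[5, 2, 5, 9, 488]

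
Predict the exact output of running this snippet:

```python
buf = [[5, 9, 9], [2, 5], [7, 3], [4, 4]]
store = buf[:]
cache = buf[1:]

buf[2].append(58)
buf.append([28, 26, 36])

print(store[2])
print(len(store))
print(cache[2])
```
[7, 3, 58]
4
[4, 4]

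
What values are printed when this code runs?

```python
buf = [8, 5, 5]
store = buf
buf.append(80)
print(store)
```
[8, 5, 5, 80]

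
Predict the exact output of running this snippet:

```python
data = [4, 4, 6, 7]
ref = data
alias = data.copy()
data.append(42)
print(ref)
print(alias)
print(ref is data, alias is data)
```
[4, 4, 6, 7, 42]
[4, 4, 6, 7]
True False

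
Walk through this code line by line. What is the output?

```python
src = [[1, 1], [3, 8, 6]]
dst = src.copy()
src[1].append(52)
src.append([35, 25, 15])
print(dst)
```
[[1, 1], [3, 8, 6, 52]]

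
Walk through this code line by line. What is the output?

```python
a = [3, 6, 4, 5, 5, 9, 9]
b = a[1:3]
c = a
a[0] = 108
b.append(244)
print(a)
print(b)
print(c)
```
[108, 6, 4, 5, 5, 9, 9]
[6, 4, 244]
[108, 6, 4, 5, 5, 9, 9]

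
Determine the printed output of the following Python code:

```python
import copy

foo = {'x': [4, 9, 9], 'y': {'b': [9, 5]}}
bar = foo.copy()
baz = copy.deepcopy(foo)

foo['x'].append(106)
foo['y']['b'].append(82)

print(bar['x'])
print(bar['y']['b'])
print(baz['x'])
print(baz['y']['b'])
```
[4, 9, 9, 106]
[9, 5, 82]
[4, 9, 9]
[9, 5]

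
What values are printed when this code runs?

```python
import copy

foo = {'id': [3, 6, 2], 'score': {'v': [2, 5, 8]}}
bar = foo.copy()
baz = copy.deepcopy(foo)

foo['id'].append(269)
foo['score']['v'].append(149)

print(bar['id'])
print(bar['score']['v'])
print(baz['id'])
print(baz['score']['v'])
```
[3, 6, 2, 269]
[2, 5, 8, 149]
[3, 6, 2]
[2, 5, 8]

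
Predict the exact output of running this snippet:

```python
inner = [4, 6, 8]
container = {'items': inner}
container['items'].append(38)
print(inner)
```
[4, 6, 8, 38]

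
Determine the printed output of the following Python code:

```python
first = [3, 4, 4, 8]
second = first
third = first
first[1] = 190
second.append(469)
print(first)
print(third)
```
[3, 190, 4, 8, 469]
[3, 190, 4, 8, 469]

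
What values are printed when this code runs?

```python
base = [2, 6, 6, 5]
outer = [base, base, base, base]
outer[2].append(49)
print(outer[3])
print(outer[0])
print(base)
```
[2, 6, 6, 5, 49]
[2, 6, 6, 5, 49]
[2, 6, 6, 5, 49]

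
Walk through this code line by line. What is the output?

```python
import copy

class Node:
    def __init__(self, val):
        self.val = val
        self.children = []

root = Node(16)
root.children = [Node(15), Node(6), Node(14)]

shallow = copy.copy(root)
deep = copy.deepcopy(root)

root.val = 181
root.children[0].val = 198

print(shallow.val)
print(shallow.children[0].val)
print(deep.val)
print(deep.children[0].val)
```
16
198
16
15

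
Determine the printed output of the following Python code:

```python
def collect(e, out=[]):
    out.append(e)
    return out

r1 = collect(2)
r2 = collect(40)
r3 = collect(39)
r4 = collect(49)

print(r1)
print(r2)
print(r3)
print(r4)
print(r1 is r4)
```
[2, 40, 39, 49]
[2, 40, 39, 49]
[2, 40, 39, 49]
[2, 40, 39, 49]
True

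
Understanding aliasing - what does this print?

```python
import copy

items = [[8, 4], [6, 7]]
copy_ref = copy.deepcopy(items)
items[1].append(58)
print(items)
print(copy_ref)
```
[[8, 4], [6, 7, 58]]
[[8, 4], [6, 7]]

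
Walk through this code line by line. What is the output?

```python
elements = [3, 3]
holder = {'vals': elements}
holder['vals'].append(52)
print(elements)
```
[3, 3, 52]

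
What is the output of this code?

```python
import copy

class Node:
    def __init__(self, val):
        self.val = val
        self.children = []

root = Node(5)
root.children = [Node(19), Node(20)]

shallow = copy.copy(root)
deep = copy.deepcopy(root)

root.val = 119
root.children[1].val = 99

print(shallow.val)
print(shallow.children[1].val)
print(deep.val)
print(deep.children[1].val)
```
5
99
5
20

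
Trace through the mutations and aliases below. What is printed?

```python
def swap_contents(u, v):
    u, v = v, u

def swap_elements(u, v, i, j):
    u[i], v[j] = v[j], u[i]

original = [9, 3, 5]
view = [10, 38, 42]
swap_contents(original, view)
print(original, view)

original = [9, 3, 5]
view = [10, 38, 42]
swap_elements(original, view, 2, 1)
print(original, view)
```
[9, 3, 5] [10, 38, 42]
[9, 3, 38] [10, 5, 42]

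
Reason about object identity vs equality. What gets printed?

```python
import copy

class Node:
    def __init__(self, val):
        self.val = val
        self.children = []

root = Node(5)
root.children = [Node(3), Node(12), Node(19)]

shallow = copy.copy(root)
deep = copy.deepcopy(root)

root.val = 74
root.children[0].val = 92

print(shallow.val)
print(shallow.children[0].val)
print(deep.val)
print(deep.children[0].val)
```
5
92
5
3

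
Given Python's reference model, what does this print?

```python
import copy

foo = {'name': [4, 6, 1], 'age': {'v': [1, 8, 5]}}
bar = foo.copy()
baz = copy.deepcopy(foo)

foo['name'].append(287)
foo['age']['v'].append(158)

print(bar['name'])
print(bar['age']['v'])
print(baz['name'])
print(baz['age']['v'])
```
[4, 6, 1, 287]
[1, 8, 5, 158]
[4, 6, 1]
[1, 8, 5]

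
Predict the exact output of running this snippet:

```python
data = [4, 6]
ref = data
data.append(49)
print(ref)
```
[4, 6, 49]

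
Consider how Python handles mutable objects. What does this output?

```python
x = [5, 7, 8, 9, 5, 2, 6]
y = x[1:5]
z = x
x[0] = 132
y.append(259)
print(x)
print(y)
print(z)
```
[132, 7, 8, 9, 5, 2, 6]
[7, 8, 9, 5, 259]
[132, 7, 8, 9, 5, 2, 6]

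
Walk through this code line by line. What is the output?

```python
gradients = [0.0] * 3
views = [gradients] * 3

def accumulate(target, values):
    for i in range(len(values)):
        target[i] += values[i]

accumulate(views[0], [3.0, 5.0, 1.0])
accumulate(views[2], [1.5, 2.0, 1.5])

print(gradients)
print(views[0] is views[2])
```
[4.5, 7.0, 2.5]
True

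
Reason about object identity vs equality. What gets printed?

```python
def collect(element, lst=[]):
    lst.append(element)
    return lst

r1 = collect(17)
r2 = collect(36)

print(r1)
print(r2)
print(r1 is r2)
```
[17, 36]
[17, 36]
True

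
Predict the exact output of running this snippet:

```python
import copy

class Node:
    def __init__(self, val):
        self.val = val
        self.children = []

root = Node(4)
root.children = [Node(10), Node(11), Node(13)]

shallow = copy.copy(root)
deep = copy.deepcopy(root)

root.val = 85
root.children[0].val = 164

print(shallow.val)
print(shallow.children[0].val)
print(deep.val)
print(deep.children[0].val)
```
4
164
4
10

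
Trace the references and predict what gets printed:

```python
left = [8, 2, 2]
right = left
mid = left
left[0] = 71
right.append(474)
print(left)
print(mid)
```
[71, 2, 2, 474]
[71, 2, 2, 474]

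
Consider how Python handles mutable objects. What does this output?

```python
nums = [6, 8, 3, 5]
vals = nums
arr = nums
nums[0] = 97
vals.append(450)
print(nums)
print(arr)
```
[97, 8, 3, 5, 450]
[97, 8, 3, 5, 450]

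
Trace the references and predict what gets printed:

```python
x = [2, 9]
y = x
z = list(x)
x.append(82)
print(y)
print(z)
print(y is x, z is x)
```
[2, 9, 82]
[2, 9]
True False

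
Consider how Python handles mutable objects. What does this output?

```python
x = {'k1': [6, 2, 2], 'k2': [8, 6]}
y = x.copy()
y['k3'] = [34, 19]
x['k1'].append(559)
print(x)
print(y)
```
{'k1': [6, 2, 2, 559], 'k2': [8, 6]}
{'k1': [6, 2, 2, 559], 'k2': [8, 6], 'k3': [34, 19]}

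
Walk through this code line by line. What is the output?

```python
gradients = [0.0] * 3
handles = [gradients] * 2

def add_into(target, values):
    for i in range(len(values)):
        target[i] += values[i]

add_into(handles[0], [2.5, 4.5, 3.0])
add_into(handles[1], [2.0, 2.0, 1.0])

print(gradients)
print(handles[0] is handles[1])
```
[4.5, 6.5, 4.0]
True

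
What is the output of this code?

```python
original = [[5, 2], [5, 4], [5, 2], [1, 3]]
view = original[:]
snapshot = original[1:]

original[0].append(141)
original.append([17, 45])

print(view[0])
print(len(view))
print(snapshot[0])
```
[5, 2, 141]
4
[5, 4]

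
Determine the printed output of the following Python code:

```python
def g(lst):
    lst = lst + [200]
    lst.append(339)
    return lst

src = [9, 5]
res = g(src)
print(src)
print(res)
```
[9, 5]
[9, 5, 200, 339]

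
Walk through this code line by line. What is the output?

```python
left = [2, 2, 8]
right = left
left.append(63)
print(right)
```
[2, 2, 8, 63]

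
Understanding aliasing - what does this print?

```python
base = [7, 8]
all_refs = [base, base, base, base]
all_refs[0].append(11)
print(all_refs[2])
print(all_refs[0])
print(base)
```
[7, 8, 11]
[7, 8, 11]
[7, 8, 11]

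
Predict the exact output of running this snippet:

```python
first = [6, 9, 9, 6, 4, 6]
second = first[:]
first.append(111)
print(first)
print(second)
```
[6, 9, 9, 6, 4, 6, 111]
[6, 9, 9, 6, 4, 6]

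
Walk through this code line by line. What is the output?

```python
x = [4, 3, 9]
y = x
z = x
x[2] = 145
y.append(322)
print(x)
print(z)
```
[4, 3, 145, 322]
[4, 3, 145, 322]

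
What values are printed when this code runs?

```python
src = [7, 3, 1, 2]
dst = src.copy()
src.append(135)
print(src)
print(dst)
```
[7, 3, 1, 2, 135]
[7, 3, 1, 2]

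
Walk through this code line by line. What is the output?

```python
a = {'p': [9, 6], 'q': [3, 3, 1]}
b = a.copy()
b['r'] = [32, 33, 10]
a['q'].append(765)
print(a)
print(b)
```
{'p': [9, 6], 'q': [3, 3, 1, 765]}
{'p': [9, 6], 'q': [3, 3, 1, 765], 'r': [32, 33, 10]}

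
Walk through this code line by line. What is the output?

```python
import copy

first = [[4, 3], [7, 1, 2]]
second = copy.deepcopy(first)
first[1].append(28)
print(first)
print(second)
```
[[4, 3], [7, 1, 2, 28]]
[[4, 3], [7, 1, 2]]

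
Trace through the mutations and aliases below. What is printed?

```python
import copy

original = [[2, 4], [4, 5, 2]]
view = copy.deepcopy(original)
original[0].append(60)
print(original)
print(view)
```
[[2, 4, 60], [4, 5, 2]]
[[2, 4], [4, 5, 2]]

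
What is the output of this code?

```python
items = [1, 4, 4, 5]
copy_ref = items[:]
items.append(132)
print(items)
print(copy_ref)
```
[1, 4, 4, 5, 132]
[1, 4, 4, 5]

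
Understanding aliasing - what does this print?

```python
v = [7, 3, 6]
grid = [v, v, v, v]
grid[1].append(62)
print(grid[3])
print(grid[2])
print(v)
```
[7, 3, 6, 62]
[7, 3, 6, 62]
[7, 3, 6, 62]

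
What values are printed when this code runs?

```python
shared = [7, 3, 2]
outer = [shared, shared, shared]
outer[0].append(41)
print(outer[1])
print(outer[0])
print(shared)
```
[7, 3, 2, 41]
[7, 3, 2, 41]
[7, 3, 2, 41]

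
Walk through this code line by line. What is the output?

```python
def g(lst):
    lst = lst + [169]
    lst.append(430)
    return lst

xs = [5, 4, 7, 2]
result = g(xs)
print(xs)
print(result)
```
[5, 4, 7, 2]
[5, 4, 7, 2, 169, 430]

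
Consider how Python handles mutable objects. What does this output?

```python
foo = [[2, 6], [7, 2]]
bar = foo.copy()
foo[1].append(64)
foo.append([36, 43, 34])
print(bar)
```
[[2, 6], [7, 2, 64]]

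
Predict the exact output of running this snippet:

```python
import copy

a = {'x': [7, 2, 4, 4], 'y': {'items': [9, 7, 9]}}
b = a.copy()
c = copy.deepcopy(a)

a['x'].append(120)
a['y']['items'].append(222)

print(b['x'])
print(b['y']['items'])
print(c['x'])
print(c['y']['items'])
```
[7, 2, 4, 4, 120]
[9, 7, 9, 222]
[7, 2, 4, 4]
[9, 7, 9]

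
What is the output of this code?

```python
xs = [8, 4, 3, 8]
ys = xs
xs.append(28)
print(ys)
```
[8, 4, 3, 8, 28]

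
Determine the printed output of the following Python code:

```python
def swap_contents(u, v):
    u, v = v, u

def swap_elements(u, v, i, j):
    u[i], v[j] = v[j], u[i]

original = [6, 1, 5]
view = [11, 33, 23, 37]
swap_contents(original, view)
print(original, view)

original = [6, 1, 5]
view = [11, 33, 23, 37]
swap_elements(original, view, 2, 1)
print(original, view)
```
[6, 1, 5] [11, 33, 23, 37]
[6, 1, 33] [11, 5, 23, 37]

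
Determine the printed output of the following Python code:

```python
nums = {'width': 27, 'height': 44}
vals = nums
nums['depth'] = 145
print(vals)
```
{'width': 27, 'height': 44, 'depth': 145}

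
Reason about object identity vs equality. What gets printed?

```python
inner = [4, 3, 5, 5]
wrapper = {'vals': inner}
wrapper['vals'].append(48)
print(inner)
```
[4, 3, 5, 5, 48]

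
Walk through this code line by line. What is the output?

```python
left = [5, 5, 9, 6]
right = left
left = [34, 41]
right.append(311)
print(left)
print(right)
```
[34, 41]
[5, 5, 9, 6, 311]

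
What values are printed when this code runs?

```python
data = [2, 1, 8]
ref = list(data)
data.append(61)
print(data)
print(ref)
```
[2, 1, 8, 61]
[2, 1, 8]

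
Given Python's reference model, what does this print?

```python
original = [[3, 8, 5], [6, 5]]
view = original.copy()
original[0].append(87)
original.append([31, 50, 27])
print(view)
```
[[3, 8, 5, 87], [6, 5]]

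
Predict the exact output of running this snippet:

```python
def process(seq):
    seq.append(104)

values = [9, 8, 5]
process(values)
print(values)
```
[9, 8, 5, 104]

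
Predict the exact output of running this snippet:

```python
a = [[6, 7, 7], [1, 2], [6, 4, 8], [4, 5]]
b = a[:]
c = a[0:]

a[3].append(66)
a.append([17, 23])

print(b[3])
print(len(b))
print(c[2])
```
[4, 5, 66]
4
[6, 4, 8]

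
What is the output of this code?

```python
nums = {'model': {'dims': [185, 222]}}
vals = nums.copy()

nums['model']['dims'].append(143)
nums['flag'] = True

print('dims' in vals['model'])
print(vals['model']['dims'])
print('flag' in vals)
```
True
[185, 222, 143]
False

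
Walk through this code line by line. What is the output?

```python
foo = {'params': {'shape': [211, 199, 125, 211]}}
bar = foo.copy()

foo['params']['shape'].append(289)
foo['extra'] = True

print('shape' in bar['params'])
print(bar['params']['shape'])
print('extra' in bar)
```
True
[211, 199, 125, 211, 289]
False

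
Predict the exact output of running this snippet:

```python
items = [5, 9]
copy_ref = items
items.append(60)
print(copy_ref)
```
[5, 9, 60]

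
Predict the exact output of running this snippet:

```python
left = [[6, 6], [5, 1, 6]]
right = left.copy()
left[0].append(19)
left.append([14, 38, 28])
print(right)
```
[[6, 6, 19], [5, 1, 6]]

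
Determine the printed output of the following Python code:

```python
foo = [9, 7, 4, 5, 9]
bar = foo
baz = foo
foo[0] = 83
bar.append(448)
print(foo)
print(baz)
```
[83, 7, 4, 5, 9, 448]
[83, 7, 4, 5, 9, 448]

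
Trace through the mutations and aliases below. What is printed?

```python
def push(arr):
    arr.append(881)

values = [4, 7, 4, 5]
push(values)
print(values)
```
[4, 7, 4, 5, 881]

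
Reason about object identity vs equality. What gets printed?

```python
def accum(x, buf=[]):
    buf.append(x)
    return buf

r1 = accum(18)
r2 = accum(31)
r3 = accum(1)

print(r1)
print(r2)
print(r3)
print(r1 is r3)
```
[18, 31, 1]
[18, 31, 1]
[18, 31, 1]
True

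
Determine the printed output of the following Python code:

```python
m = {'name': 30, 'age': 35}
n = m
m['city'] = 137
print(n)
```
{'name': 30, 'age': 35, 'city': 137}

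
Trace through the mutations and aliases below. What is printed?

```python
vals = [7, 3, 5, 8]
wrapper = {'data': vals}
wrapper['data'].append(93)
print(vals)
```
[7, 3, 5, 8, 93]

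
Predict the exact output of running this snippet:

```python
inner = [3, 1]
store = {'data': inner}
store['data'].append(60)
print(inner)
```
[3, 1, 60]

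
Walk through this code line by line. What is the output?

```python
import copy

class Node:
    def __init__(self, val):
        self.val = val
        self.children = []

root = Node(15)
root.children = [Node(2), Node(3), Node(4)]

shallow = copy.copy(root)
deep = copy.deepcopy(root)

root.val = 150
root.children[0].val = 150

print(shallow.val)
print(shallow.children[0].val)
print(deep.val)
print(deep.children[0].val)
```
15
150
15
2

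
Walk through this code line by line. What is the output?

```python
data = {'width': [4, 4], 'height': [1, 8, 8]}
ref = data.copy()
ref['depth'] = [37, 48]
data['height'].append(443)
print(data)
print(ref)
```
{'width': [4, 4], 'height': [1, 8, 8, 443]}
{'width': [4, 4], 'height': [1, 8, 8, 443], 'depth': [37, 48]}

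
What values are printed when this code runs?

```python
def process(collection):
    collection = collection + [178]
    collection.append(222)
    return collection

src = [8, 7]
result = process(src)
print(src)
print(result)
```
[8, 7]
[8, 7, 178, 222]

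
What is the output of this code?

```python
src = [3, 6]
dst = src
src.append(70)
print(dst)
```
[3, 6, 70]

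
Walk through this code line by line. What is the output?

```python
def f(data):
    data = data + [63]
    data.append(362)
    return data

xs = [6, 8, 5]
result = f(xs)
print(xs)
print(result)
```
[6, 8, 5]
[6, 8, 5, 63, 362]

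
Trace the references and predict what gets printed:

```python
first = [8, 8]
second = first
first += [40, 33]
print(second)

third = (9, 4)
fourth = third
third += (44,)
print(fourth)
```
[8, 8, 40, 33]
(9, 4)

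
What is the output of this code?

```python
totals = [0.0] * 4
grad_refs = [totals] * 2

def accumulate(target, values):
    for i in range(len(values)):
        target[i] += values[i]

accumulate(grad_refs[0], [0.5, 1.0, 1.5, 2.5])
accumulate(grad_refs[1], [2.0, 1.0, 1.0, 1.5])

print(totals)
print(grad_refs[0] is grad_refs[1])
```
[2.5, 2.0, 2.5, 4.0]
True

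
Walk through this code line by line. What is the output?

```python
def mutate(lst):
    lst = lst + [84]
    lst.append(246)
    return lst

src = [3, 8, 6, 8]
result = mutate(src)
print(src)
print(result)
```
[3, 8, 6, 8]
[3, 8, 6, 8, 84, 246]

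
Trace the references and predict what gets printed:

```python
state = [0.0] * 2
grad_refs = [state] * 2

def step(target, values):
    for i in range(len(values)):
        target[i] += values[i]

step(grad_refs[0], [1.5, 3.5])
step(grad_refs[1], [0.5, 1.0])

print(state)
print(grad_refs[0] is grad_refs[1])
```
[2.0, 4.5]
True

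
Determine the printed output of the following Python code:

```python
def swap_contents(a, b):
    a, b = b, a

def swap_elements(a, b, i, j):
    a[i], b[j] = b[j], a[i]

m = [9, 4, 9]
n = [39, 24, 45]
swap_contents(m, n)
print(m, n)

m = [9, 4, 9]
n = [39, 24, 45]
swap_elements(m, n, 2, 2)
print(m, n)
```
[9, 4, 9] [39, 24, 45]
[9, 4, 45] [39, 24, 9]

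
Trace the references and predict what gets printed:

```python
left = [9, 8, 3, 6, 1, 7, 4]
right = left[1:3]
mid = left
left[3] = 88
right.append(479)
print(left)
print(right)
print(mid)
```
[9, 8, 3, 88, 1, 7, 4]
[8, 3, 479]
[9, 8, 3, 88, 1, 7, 4]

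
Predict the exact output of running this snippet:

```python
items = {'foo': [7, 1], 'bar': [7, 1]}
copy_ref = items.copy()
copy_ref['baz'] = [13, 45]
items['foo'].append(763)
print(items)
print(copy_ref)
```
{'foo': [7, 1, 763], 'bar': [7, 1]}
{'foo': [7, 1, 763], 'bar': [7, 1], 'baz': [13, 45]}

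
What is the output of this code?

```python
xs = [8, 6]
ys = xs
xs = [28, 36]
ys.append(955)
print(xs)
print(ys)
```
[28, 36]
[8, 6, 955]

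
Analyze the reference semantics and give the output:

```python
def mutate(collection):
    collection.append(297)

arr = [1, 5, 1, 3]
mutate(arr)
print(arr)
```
[1, 5, 1, 3, 297]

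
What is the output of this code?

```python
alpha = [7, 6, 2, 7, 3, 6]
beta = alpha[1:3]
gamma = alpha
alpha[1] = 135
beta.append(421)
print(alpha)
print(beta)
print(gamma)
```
[7, 135, 2, 7, 3, 6]
[6, 2, 421]
[7, 135, 2, 7, 3, 6]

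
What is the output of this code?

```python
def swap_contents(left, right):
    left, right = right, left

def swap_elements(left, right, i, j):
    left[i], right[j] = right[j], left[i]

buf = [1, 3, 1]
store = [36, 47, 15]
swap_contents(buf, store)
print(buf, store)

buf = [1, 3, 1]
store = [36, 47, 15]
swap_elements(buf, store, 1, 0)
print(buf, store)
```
[1, 3, 1] [36, 47, 15]
[1, 36, 1] [3, 47, 15]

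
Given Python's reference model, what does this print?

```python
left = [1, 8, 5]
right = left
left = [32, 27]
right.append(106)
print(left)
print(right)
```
[32, 27]
[1, 8, 5, 106]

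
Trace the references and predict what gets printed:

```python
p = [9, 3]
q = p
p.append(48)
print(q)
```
[9, 3, 48]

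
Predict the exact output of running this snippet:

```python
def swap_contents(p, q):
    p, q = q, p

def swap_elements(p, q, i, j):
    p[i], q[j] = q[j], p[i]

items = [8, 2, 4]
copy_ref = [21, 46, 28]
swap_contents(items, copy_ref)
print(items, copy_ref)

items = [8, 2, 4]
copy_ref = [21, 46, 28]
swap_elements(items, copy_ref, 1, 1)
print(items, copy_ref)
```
[8, 2, 4] [21, 46, 28]
[8, 46, 4] [21, 2, 28]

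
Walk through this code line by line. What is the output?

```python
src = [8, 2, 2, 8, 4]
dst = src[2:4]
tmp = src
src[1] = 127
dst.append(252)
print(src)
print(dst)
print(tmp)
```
[8, 127, 2, 8, 4]
[2, 8, 252]
[8, 127, 2, 8, 4]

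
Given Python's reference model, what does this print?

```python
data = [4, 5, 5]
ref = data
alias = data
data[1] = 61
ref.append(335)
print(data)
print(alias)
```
[4, 61, 5, 335]
[4, 61, 5, 335]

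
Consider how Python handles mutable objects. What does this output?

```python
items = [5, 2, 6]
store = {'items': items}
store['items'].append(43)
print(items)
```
[5, 2, 6, 43]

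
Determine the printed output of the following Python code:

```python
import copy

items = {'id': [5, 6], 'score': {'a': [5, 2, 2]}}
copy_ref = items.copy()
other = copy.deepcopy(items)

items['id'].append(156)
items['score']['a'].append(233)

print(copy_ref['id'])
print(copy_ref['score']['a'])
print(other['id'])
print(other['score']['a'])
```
[5, 6, 156]
[5, 2, 2, 233]
[5, 6]
[5, 2, 2]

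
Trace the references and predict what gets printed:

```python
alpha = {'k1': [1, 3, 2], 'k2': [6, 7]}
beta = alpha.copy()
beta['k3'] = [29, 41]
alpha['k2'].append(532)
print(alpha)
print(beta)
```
{'k1': [1, 3, 2], 'k2': [6, 7, 532]}
{'k1': [1, 3, 2], 'k2': [6, 7, 532], 'k3': [29, 41]}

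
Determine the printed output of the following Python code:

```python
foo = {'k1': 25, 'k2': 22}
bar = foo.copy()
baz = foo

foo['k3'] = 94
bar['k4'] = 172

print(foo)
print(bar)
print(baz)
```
{'k1': 25, 'k2': 22, 'k3': 94}
{'k1': 25, 'k2': 22, 'k4': 172}
{'k1': 25, 'k2': 22, 'k3': 94}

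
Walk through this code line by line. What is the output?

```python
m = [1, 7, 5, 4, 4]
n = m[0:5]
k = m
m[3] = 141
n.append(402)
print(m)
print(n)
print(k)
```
[1, 7, 5, 141, 4]
[1, 7, 5, 4, 4, 402]
[1, 7, 5, 141, 4]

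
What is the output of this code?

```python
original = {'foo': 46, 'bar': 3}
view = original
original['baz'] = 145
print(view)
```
{'foo': 46, 'bar': 3, 'baz': 145}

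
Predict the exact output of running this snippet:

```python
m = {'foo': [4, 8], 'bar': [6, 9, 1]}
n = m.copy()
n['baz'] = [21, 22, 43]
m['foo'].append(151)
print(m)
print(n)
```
{'foo': [4, 8, 151], 'bar': [6, 9, 1]}
{'foo': [4, 8, 151], 'bar': [6, 9, 1], 'baz': [21, 22, 43]}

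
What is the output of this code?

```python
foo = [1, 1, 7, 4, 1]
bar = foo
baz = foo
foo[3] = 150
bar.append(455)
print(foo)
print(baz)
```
[1, 1, 7, 150, 1, 455]
[1, 1, 7, 150, 1, 455]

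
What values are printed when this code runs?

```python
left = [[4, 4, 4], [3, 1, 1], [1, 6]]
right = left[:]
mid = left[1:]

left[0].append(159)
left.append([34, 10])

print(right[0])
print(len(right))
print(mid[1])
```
[4, 4, 4, 159]
3
[1, 6]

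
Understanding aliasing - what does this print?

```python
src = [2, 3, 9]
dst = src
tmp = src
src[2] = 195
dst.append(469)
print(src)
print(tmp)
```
[2, 3, 195, 469]
[2, 3, 195, 469]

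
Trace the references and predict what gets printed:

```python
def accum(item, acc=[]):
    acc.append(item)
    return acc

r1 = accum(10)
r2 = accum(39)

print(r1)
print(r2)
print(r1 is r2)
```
[10, 39]
[10, 39]
True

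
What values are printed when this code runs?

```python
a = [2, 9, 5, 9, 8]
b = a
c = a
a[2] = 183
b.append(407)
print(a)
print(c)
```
[2, 9, 183, 9, 8, 407]
[2, 9, 183, 9, 8, 407]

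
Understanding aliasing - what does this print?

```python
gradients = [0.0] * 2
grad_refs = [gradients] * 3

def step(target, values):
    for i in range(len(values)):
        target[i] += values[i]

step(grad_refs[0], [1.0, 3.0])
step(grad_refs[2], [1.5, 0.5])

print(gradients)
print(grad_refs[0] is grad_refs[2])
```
[2.5, 3.5]
True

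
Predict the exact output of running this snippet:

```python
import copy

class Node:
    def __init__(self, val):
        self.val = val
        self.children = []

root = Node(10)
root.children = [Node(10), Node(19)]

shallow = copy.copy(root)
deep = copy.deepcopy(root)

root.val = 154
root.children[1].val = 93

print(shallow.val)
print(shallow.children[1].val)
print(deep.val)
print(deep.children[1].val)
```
10
93
10
19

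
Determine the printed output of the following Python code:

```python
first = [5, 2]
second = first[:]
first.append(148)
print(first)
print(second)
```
[5, 2, 148]
[5, 2]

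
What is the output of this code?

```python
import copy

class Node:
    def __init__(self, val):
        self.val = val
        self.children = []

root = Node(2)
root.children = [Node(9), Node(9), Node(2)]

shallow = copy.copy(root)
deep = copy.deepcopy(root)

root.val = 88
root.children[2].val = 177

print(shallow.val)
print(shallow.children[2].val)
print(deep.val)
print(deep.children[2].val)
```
2
177
2
2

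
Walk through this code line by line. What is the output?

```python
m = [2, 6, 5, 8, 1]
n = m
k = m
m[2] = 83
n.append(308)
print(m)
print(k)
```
[2, 6, 83, 8, 1, 308]
[2, 6, 83, 8, 1, 308]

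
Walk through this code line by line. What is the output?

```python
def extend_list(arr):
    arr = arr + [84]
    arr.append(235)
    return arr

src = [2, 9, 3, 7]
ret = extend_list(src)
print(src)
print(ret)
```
[2, 9, 3, 7]
[2, 9, 3, 7, 84, 235]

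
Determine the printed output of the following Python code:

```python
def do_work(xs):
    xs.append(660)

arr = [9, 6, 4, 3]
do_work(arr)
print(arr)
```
[9, 6, 4, 3, 660]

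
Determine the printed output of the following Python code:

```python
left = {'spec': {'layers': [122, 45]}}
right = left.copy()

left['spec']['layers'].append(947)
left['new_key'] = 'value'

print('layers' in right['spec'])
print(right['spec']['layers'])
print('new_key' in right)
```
True
[122, 45, 947]
False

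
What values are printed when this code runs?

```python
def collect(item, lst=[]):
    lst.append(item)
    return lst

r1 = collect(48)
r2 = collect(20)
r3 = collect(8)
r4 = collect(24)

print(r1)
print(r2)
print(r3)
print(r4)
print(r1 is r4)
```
[48, 20, 8, 24]
[48, 20, 8, 24]
[48, 20, 8, 24]
[48, 20, 8, 24]
True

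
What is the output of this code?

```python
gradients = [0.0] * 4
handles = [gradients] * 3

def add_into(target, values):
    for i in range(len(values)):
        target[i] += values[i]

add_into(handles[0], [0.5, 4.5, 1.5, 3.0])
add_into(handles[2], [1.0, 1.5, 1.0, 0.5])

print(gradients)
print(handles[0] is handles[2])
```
[1.5, 6.0, 2.5, 3.5]
True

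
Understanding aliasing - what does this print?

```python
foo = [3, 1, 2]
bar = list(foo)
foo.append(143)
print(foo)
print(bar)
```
[3, 1, 2, 143]
[3, 1, 2]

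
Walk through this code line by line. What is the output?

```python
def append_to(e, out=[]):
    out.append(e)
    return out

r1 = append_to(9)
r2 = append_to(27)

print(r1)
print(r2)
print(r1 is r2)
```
[9, 27]
[9, 27]
True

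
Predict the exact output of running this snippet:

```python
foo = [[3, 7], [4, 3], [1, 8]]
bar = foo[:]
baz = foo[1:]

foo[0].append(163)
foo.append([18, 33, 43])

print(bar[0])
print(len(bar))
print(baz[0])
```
[3, 7, 163]
3
[4, 3]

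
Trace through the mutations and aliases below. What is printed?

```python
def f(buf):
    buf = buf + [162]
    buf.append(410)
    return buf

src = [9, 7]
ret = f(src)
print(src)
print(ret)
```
[9, 7]
[9, 7, 162, 410]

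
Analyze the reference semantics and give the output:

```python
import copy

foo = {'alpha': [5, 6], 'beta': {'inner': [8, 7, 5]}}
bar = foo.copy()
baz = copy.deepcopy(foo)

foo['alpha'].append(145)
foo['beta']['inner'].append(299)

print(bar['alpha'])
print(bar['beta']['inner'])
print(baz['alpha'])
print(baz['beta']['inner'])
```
[5, 6, 145]
[8, 7, 5, 299]
[5, 6]
[8, 7, 5]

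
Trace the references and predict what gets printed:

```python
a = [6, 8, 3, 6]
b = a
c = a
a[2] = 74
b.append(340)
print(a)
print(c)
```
[6, 8, 74, 6, 340]
[6, 8, 74, 6, 340]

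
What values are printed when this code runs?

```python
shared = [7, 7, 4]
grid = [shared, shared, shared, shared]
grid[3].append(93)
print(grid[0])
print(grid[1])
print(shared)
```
[7, 7, 4, 93]
[7, 7, 4, 93]
[7, 7, 4, 93]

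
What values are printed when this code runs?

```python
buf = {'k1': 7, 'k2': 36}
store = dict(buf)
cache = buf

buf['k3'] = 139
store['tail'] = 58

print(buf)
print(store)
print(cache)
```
{'k1': 7, 'k2': 36, 'k3': 139}
{'k1': 7, 'k2': 36, 'tail': 58}
{'k1': 7, 'k2': 36, 'k3': 139}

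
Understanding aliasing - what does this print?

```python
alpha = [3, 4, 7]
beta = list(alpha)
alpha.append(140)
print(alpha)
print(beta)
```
[3, 4, 7, 140]
[3, 4, 7]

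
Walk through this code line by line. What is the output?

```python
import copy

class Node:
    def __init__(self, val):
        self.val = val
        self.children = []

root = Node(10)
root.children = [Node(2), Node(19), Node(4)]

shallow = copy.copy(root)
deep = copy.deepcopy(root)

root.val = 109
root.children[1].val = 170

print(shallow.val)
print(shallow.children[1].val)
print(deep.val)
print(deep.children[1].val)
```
10
170
10
19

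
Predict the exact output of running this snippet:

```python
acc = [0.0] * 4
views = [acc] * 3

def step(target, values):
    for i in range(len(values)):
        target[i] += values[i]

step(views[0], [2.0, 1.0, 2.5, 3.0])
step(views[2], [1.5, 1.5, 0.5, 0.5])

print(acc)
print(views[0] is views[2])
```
[3.5, 2.5, 3.0, 3.5]
True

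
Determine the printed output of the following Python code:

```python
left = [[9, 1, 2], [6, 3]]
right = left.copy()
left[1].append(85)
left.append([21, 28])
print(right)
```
[[9, 1, 2], [6, 3, 85]]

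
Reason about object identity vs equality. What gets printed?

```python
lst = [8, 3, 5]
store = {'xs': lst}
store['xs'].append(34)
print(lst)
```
[8, 3, 5, 34]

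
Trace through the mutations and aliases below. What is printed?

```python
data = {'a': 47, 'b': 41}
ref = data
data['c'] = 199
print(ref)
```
{'a': 47, 'b': 41, 'c': 199}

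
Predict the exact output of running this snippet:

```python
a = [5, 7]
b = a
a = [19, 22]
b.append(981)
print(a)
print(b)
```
[19, 22]
[5, 7, 981]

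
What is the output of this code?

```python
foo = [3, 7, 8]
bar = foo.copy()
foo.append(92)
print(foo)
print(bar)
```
[3, 7, 8, 92]
[3, 7, 8]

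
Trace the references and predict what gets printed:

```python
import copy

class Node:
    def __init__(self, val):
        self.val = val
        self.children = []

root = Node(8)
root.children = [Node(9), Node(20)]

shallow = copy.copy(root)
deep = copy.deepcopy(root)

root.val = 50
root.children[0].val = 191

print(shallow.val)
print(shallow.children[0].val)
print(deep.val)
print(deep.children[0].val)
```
8
191
8
9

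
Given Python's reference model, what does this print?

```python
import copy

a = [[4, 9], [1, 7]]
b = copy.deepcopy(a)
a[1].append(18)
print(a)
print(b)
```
[[4, 9], [1, 7, 18]]
[[4, 9], [1, 7]]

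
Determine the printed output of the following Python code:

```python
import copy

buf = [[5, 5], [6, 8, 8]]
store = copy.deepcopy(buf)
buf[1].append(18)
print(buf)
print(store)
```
[[5, 5], [6, 8, 8, 18]]
[[5, 5], [6, 8, 8]]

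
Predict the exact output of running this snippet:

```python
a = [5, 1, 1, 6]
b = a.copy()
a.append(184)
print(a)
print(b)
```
[5, 1, 1, 6, 184]
[5, 1, 1, 6]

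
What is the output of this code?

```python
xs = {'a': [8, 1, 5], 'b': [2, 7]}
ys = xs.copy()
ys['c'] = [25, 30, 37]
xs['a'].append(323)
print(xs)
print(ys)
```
{'a': [8, 1, 5, 323], 'b': [2, 7]}
{'a': [8, 1, 5, 323], 'b': [2, 7], 'c': [25, 30, 37]}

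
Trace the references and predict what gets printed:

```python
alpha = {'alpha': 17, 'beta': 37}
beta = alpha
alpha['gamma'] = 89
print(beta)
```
{'alpha': 17, 'beta': 37, 'gamma': 89}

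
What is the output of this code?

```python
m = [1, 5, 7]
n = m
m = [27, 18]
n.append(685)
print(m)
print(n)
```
[27, 18]
[1, 5, 7, 685]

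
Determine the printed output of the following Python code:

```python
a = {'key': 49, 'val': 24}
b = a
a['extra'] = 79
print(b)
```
{'key': 49, 'val': 24, 'extra': 79}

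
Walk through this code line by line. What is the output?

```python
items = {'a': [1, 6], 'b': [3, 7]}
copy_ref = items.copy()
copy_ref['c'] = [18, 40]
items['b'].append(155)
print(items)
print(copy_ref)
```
{'a': [1, 6], 'b': [3, 7, 155]}
{'a': [1, 6], 'b': [3, 7, 155], 'c': [18, 40]}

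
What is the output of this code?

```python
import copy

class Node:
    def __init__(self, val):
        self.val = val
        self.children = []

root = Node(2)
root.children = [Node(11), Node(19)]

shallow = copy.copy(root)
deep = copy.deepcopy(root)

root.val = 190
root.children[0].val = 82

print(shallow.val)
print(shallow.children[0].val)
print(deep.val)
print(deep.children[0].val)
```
2
82
2
11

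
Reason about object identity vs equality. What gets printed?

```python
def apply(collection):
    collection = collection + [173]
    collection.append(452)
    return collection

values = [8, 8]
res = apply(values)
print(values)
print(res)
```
[8, 8]
[8, 8, 173, 452]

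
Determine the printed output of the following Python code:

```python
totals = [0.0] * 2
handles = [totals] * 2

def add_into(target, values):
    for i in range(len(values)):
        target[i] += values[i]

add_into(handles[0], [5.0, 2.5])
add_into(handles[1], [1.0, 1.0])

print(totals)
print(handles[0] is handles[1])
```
[6.0, 3.5]
True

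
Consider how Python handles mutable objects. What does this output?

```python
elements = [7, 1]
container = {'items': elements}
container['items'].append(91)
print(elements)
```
[7, 1, 91]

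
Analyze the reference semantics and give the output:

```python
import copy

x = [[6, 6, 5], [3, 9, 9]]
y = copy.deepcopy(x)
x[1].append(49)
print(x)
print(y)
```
[[6, 6, 5], [3, 9, 9, 49]]
[[6, 6, 5], [3, 9, 9]]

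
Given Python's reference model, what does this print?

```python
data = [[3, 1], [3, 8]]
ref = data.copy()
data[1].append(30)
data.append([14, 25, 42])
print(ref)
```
[[3, 1], [3, 8, 30]]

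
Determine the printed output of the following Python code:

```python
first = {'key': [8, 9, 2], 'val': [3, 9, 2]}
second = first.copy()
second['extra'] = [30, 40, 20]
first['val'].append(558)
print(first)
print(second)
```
{'key': [8, 9, 2], 'val': [3, 9, 2, 558]}
{'key': [8, 9, 2], 'val': [3, 9, 2, 558], 'extra': [30, 40, 20]}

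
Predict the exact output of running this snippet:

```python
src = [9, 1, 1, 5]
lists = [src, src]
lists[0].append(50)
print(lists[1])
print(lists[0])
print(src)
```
[9, 1, 1, 5, 50]
[9, 1, 1, 5, 50]
[9, 1, 1, 5, 50]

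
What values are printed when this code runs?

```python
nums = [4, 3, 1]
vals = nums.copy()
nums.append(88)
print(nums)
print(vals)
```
[4, 3, 1, 88]
[4, 3, 1]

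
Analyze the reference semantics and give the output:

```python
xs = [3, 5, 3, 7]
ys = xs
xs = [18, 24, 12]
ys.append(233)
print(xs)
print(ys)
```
[18, 24, 12]
[3, 5, 3, 7, 233]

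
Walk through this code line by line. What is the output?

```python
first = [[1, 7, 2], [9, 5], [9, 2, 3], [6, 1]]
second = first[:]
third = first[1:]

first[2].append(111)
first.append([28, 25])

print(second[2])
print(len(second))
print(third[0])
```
[9, 2, 3, 111]
4
[9, 5]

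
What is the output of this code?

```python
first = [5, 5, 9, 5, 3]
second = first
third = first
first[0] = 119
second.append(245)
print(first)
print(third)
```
[119, 5, 9, 5, 3, 245]
[119, 5, 9, 5, 3, 245]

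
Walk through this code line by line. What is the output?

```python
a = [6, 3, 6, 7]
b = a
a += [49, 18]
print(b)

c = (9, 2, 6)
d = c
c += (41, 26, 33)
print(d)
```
[6, 3, 6, 7, 49, 18]
(9, 2, 6)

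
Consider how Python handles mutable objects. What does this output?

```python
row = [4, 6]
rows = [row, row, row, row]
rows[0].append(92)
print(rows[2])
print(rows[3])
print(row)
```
[4, 6, 92]
[4, 6, 92]
[4, 6, 92]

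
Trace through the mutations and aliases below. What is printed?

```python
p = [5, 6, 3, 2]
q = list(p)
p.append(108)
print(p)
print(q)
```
[5, 6, 3, 2, 108]
[5, 6, 3, 2]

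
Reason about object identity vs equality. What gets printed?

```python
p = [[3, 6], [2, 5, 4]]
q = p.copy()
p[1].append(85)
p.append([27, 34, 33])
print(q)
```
[[3, 6], [2, 5, 4, 85]]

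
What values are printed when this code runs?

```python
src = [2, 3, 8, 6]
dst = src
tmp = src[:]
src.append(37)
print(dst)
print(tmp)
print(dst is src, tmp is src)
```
[2, 3, 8, 6, 37]
[2, 3, 8, 6]
True False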